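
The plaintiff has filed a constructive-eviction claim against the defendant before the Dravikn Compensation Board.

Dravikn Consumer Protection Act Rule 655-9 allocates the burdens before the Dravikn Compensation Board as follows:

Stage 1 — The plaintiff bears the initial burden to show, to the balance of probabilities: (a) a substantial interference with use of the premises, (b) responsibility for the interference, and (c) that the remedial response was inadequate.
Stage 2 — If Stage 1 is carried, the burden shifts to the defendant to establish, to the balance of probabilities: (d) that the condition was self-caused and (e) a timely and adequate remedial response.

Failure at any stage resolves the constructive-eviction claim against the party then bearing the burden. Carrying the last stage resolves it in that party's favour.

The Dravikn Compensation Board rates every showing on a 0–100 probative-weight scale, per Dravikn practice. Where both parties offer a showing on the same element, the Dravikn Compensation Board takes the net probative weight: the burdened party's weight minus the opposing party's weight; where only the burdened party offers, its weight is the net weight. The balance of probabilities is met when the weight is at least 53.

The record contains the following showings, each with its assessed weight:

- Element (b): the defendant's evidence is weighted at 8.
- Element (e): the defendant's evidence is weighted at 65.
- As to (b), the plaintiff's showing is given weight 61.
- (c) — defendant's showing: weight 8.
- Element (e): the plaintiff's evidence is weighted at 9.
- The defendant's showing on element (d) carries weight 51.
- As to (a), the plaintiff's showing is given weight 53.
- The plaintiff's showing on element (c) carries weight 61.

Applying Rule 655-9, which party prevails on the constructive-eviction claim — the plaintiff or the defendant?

plaintiff

At Stage 1 the plaintiff must meet the balance of probabilities (weight is at least 53): on (a) the weight is 53, which does reach 53, so (a) meets the standard; on (b) the weight is 61 less the opposing 8 gives net 53, ≥ 53, so (b) meets the standard; on (c) the weight is 61 less the opposing 8 gives net 53, which does reach 53, so (c) meets the standard.
  The plaintiff carries Stage 1; the defendant now bears the burden.
At Stage 2 the defendant must meet the balance of probabilities (weight is at least 53): on (d) the weight is 51, < 53, so (d) does not meet the standard; on (e) the weight is 65 less the opposing 9 gives net 56, which does reach 53, so (e) meets the standard.
  The defendant does not carry Stage 2.
The plaintiff prevails.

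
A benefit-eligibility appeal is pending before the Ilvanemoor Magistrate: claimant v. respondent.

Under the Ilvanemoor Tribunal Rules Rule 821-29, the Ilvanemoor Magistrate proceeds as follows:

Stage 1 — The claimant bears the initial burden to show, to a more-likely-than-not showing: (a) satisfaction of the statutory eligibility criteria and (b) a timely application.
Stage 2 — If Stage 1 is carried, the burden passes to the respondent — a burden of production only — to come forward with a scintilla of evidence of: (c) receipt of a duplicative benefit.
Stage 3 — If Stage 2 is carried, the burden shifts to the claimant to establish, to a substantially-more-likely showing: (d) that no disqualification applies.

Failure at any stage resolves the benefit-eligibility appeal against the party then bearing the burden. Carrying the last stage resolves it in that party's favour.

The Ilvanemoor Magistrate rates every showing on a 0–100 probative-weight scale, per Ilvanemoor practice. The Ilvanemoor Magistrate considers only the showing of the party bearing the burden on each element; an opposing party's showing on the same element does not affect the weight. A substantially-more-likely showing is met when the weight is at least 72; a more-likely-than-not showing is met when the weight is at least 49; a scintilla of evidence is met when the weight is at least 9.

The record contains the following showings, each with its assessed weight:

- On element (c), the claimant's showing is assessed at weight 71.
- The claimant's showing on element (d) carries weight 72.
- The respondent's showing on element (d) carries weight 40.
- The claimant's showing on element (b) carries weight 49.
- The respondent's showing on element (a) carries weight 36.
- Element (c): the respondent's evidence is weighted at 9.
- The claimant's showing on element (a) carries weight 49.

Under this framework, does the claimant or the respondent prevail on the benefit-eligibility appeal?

claimant

At Stage 1 the claimant must meet a more-likely-than-not showing (weight is at least 49): on (a) the weight is 49 (the respondent's 36 is given no effect), which does reach 49, so (a) meets the standard; on (b) the weight is 49, which does reach 49, so (b) meets the standard.
  The claimant carries Stage 1; the respondent now bears the burden.
At Stage 2 the respondent must meet a scintilla of evidence (weight is at least 9): on (c) the weight is 9 (the claimant's 71 is given no effect), which does reach 9, so (c) meets the standard.
  All elements met. The burden passes to the claimant.
At Stage 3 the claimant must meet a substantially-more-likely showing (weight is at least 72): on (d) the weight is 72 (the respondent's 40 is given no effect), which does reach 72, so (d) meets the standard.
  Stage 3 carried; the final stage is satisfied.
With every stage satisfied, the claimant prevails.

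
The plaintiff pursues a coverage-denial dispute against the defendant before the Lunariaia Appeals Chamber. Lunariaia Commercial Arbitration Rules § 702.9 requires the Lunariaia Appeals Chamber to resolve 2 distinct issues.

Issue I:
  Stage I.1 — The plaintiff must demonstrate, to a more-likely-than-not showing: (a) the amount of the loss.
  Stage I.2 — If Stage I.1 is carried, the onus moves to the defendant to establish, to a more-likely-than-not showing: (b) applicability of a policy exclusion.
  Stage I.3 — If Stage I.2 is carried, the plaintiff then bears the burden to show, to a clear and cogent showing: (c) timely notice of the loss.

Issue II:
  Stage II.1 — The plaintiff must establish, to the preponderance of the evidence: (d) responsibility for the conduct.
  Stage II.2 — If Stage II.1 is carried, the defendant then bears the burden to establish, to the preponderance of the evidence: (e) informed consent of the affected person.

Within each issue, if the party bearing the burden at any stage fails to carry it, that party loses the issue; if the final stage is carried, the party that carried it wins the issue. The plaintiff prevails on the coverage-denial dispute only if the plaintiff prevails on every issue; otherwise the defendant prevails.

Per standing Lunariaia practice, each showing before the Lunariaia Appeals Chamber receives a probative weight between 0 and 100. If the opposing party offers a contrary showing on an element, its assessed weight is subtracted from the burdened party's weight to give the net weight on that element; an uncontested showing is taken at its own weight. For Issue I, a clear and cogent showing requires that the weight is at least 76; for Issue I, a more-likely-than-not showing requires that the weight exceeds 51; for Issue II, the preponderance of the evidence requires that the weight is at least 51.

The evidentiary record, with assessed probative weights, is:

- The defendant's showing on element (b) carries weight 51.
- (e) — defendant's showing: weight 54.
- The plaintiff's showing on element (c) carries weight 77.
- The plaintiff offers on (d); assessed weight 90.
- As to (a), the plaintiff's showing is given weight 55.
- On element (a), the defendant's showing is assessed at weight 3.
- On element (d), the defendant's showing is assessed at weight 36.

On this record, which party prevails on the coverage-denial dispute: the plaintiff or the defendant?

— Issue I —
At Stage I.1 the plaintiff must meet a more-likely-than-not showing (weight exceeds 51): on (a) the weight is 55 less the opposing 3 gives net 52, which does exceed 51, so (a) meets the standard.
  The plaintiff carries Stage I.1; the defendant now bears the burden.
At Stage I.2 the defendant must meet a more-likely-than-not showing (weight exceeds 51): on (b) the weight is 51, which does not exceed 51, so (b) does not meet the standard.
  Not every element is met, so the defendant fails to carry Stage I.2.
The analysis ends at Stage I.2; the plaintiff prevails on this issue.
— Issue II —
Stage II.1 — burden on plaintiff; standard: the preponderance of the evidence (weight is at least 51).
    (d): 90 − 36 = 54 ≥ 51 [met]
  Stage II.1 carried; the burden shifts to the defendant.
Stage II.2 — burden on defendant; standard: the preponderance of the evidence (weight is at least 51).
    (e): 54 ≥ 51 [met]
  The defendant carries the last stage.
All stages carried — the defendant prevails on this issue.
Per-issue: Issue I → plaintiff; Issue II → defendant. The plaintiff must prevail on every issue; overall, the defendant prevails.

defendant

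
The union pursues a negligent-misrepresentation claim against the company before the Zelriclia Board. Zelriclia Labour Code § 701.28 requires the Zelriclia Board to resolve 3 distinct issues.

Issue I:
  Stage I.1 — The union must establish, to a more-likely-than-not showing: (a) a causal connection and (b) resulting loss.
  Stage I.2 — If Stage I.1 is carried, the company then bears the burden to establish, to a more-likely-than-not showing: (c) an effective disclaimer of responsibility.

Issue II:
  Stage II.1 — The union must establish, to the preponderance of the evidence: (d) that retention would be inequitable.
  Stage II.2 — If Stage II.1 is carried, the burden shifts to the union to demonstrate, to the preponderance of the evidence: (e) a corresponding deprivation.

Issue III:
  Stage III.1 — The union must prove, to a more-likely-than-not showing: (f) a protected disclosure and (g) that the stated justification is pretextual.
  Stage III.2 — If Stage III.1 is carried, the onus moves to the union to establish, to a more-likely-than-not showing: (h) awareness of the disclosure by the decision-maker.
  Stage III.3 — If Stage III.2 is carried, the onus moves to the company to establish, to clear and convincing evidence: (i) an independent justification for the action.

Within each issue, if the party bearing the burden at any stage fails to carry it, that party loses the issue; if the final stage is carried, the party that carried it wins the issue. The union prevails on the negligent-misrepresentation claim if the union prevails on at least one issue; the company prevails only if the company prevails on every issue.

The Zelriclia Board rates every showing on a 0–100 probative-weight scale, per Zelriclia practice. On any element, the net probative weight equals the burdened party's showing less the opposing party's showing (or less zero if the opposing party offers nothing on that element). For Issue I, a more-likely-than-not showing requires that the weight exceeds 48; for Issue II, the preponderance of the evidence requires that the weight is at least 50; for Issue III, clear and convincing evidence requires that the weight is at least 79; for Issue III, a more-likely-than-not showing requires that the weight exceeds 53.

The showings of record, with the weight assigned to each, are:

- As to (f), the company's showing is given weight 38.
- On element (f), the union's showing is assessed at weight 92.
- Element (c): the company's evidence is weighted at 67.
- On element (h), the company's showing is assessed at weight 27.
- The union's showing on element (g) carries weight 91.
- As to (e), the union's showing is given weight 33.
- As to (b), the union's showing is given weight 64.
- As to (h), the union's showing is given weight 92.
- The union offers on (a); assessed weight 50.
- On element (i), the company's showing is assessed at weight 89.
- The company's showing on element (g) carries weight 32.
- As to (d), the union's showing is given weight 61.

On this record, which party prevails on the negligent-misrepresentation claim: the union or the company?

company

— Issue I —
Stage I.1 — burden on union; standard: a more-likely-than-not showing (weight exceeds 48).
    (a): 50 > 48 [met]
    (b): 64 > 48 [met]
  Stage I.1 is satisfied; the onus moves to the company.
Stage I.2 — burden on company; standard: a more-likely-than-not showing (weight exceeds 48).
    (c): 67 > 48 [met]
  All elements met at the final stage.
With every stage satisfied, the company prevails on this issue.
— Issue II —
Stage II.1 (union, the preponderance of the evidence, weight is at least 50): (d) 61 ≥ 50 — meets.
  Stage II.1 carried; the burden remains with the union.
Stage II.2 (union, the preponderance of the evidence, weight is at least 50): (e) 33 < 50 — fails.
  Not every element is met, so the union fails to carry Stage II.2.
So the company prevails on this issue.
— Issue III —
At Stage III.1 the union must meet a more-likely-than-not showing (weight exceeds 53): on (f) the weight is 92 less the opposing 38 gives net 54, which does exceed 53, so (f) meets the standard; on (g) the weight is 91 less the opposing 32 gives net 59, which does exceed 53, so (g) meets the standard.
  Stage III.1 is satisfied; the union continues to bear the burden.
At Stage III.2 the union must meet a more-likely-than-not showing (weight exceeds 53): on (h) the weight is 92 less the opposing 27 gives net 65, > 53, so (h) meets the standard.
  Stage III.2 carried; the burden shifts to the company.
At Stage III.3 the company must meet clear and convincing evidence (weight is at least 79): on (i) the weight is 89, ≥ 79, so (i) meets the standard.
  The company carries the last stage.
All stages carried — the company prevails on this issue.
Per-issue: Issue I → company; Issue II → company; Issue III → company. The union must prevail on at least one issue; overall, the company prevails.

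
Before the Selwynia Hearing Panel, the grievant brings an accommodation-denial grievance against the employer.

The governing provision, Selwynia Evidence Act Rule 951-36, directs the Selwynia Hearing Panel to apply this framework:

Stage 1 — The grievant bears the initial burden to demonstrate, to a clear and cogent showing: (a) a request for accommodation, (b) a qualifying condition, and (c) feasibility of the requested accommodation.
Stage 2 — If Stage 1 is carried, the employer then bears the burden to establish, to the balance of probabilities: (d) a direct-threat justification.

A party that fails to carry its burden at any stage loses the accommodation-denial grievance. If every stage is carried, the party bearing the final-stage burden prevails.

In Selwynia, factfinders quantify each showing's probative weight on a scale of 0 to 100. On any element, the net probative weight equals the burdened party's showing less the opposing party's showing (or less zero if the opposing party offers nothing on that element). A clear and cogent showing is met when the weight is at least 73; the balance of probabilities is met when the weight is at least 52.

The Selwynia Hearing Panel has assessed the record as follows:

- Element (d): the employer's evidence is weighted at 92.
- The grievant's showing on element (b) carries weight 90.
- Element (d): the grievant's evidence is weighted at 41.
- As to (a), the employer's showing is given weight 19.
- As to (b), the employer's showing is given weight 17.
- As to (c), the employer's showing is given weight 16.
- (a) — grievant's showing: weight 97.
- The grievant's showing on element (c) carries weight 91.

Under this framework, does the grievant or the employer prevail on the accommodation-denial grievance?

grievant

At Stage 1 the grievant must meet a clear and cogent showing (weight is at least 73): on (a) the weight is 97 less the opposing 19 gives net 78, which does reach 73, so (a) meets the standard; on (b) the weight is 90 less the opposing 17 gives net 73, ≥ 73, so (b) meets the standard; on (c) the weight is 91 less the opposing 16 gives net 75, which does reach 73, so (c) meets the standard.
  Stage 1 carried; the burden shifts to the employer.
At Stage 2 the employer must meet the balance of probabilities (weight is at least 52): on (d) the weight is 92 less the opposing 41 gives net 51, < 52, so (d) does not meet the standard.
  Not every element is met, so the employer fails to carry Stage 2.
The grievant prevails.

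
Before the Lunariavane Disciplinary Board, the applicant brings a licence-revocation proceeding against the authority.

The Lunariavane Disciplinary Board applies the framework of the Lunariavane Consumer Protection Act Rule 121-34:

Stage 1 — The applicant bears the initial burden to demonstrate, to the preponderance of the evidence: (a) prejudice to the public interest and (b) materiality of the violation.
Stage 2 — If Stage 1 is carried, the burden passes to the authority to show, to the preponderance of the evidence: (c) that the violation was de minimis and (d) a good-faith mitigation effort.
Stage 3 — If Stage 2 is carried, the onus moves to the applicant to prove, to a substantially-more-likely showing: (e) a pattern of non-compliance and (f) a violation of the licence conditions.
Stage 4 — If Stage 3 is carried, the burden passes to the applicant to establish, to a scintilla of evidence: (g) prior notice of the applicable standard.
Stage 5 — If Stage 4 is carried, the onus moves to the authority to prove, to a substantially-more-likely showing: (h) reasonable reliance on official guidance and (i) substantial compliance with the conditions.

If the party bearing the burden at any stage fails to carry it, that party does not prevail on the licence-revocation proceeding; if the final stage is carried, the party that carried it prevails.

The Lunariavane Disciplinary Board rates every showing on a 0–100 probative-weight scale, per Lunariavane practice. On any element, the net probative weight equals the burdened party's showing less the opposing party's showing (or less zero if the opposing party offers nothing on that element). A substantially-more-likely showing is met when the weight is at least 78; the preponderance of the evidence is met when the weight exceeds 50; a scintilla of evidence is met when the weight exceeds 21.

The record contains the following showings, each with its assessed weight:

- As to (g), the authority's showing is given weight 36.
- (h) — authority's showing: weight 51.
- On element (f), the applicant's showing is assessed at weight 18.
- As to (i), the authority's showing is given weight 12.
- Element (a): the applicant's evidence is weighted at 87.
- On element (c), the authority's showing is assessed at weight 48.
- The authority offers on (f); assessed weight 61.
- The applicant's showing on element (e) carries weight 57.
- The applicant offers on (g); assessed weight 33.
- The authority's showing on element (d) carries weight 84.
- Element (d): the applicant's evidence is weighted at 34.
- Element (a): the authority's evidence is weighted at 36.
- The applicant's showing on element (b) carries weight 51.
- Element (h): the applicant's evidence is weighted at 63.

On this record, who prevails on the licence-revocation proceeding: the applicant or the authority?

applicant

Stage 1 — burden on applicant; standard: the preponderance of the evidence (weight exceeds 50).
    (a): 87 − 36 = 51 > 50 [met]
    (b): 51 > 50 [met]
  The applicant carries Stage 1; the authority now bears the burden.
Stage 2 — burden on authority; standard: the preponderance of the evidence (weight exceeds 50).
    (c): 48 ≤ 50 [not met]
    (d): 84 − 34 = 50 ≤ 50 [not met]
  Not every element is met, so the authority fails to carry Stage 2.
So the applicant prevails.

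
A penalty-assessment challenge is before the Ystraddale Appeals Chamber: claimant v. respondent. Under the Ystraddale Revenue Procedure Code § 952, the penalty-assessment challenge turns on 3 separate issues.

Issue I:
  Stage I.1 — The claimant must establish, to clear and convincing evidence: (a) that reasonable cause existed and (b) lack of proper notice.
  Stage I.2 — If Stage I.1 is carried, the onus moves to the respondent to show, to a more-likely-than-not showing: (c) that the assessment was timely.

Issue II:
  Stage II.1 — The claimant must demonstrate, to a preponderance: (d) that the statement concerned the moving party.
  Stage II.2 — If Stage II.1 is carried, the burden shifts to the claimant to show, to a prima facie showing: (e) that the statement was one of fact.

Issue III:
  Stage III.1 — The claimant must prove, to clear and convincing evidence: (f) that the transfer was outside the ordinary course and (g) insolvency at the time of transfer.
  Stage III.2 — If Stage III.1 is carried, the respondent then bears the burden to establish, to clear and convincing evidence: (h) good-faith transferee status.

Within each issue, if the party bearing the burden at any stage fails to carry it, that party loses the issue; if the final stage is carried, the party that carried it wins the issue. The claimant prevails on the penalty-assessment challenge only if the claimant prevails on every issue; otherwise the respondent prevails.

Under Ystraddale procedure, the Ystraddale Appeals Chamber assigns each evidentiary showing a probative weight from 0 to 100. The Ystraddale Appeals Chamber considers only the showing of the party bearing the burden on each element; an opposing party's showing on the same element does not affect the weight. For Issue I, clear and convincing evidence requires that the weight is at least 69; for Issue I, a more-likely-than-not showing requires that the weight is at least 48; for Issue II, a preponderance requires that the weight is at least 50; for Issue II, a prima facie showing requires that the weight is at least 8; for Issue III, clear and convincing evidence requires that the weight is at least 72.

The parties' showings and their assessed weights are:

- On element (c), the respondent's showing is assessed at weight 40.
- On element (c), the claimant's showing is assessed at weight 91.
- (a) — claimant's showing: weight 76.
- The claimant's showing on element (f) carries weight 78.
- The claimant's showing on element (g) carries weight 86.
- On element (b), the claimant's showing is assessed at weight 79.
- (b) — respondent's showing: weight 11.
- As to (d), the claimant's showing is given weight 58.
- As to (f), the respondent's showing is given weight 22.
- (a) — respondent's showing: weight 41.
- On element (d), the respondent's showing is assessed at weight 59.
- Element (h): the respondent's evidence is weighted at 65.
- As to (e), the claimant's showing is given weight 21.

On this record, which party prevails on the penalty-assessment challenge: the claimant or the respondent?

claimant

— Issue I —
Stage I.1 (claimant, clear and convincing evidence, weight is at least 69): (a) 76 (respondent's 41 disregarded) ≥ 69 — meets; (b) 79 (respondent's 11 disregarded) ≥ 69 — meets.
  The claimant carries Stage I.1; the respondent now bears the burden.
Stage I.2 (respondent, a more-likely-than-not showing, weight is at least 48): (c) 40 (claimant's 91 disregarded) < 48 — fails.
  Stage I.2 not carried; the respondent fails its burden.
So the claimant prevails on this issue.
— Issue II —
At Stage II.1 the claimant must meet a preponderance (weight is at least 50): on (d) the weight is 58 (the respondent's 59 is given no effect), ≥ 50, so (d) meets the standard.
  Stage II.1 carried; the burden remains with the claimant.
At Stage II.2 the claimant must meet a prima facie showing (weight is at least 8): on (e) the weight is 21, ≥ 8, so (e) meets the standard.
  All elements met at the final stage.
All stages carried — the claimant prevails on this issue.
— Issue III —
Stage III.1 (claimant, clear and convincing evidence, weight is at least 72): (f) 78 (respondent's 22 disregarded) ≥ 72 — meets; (g) 86 ≥ 72 — meets.
  The claimant carries Stage III.1; the respondent now bears the burden.
Stage III.2 (respondent, clear and convincing evidence, weight is at least 72): (h) 65 < 72 — fails.
  Stage III.2 not carried; the respondent fails its burden.
The analysis ends at Stage III.2; the claimant prevails on this issue.
Per-issue: Issue I → claimant; Issue II → claimant; Issue III → claimant. The claimant must prevail on every issue; overall, the claimant prevails.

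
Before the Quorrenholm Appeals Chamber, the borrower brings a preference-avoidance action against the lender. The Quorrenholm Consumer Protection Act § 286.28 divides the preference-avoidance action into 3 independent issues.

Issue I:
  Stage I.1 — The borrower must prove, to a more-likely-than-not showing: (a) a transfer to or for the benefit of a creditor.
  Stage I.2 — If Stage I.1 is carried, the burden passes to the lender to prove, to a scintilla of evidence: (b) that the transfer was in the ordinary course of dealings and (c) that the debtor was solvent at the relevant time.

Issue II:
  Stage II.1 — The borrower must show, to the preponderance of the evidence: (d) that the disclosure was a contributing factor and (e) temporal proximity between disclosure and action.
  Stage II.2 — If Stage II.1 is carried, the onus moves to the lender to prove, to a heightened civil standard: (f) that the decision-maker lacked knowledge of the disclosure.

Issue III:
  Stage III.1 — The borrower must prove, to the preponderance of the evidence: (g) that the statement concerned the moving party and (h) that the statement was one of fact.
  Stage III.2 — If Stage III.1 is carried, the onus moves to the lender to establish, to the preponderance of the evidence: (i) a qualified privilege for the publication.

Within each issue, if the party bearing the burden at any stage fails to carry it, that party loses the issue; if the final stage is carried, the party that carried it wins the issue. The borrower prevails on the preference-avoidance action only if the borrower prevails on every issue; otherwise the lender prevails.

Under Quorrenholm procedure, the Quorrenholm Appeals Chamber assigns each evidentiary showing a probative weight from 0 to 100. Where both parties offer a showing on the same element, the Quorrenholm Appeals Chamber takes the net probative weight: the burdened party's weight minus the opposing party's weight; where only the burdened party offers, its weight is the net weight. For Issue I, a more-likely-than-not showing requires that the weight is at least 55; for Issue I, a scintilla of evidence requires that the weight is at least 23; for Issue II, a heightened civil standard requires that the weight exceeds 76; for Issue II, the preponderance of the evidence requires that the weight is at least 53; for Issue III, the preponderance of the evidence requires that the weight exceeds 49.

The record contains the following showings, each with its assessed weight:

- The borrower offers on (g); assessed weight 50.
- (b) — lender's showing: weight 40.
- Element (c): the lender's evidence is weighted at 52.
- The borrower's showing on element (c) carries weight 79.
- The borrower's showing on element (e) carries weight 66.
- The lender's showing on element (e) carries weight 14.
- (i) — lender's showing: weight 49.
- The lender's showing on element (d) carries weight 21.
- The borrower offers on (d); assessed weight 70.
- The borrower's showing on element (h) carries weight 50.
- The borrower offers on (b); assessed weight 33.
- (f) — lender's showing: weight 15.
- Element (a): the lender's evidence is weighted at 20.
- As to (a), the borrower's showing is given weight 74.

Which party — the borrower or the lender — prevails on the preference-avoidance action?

— Issue I —
Stage I.1 (borrower, a more-likely-than-not showing, weight is at least 55): (a) net 74−20=54 < 55 — fails.
  The borrower does not carry Stage I.1.
So the lender prevails on this issue.
— Issue II —
At Stage II.1 the borrower must meet the preponderance of the evidence (weight is at least 53): on (d) the weight is 70 less the opposing 21 gives net 49, which does not reach 53, so (d) does not meet the standard; on (e) the weight is 66 less the opposing 14 gives net 52, < 53, so (e) does not meet the standard.
  Stage II.1 not carried; the borrower fails its burden.
So the lender prevails on this issue.
— Issue III —
Stage III.1 (borrower, the preponderance of the evidence, weight exceeds 49): (g) 50 > 49 — meets; (h) 50 > 49 — meets.
  All elements met. The burden passes to the lender.
Stage III.2 (lender, the preponderance of the evidence, weight exceeds 49): (i) 49 ≤ 49 — fails.
  Not every element is met, so the lender fails to carry Stage III.2.
The borrower prevails on this issue.
Per-issue: Issue I → lender; Issue II → lender; Issue III → borrower. The borrower must prevail on every issue; overall, the lender prevails.

lender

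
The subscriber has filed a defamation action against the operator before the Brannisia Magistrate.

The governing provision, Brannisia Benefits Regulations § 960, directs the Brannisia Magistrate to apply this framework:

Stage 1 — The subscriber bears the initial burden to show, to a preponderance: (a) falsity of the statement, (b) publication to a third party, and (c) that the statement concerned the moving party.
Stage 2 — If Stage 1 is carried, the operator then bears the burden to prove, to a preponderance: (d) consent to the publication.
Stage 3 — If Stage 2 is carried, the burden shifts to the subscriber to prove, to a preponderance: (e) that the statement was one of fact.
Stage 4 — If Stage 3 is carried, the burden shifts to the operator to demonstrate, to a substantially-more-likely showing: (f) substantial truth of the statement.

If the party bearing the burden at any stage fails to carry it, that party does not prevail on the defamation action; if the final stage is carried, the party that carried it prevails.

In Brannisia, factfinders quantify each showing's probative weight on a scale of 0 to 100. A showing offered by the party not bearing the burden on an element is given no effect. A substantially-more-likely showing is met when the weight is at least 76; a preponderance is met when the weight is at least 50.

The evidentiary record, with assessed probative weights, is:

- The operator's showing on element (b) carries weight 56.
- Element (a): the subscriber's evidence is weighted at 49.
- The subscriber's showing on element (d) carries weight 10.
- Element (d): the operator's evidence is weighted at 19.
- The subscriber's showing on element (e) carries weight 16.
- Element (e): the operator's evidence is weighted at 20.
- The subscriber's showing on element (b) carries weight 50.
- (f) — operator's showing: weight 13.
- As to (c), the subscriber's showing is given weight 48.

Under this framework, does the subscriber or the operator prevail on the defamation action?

Stage 1 (subscriber, a preponderance, weight is at least 50): (a) 49 < 50 — fails; (b) 50 (operator's 56 disregarded) ≥ 50 — meets; (c) 48 < 50 — fails.
  Not every element is met, so the subscriber fails to carry Stage 1.
The analysis ends at Stage 1; the operator prevails.

operator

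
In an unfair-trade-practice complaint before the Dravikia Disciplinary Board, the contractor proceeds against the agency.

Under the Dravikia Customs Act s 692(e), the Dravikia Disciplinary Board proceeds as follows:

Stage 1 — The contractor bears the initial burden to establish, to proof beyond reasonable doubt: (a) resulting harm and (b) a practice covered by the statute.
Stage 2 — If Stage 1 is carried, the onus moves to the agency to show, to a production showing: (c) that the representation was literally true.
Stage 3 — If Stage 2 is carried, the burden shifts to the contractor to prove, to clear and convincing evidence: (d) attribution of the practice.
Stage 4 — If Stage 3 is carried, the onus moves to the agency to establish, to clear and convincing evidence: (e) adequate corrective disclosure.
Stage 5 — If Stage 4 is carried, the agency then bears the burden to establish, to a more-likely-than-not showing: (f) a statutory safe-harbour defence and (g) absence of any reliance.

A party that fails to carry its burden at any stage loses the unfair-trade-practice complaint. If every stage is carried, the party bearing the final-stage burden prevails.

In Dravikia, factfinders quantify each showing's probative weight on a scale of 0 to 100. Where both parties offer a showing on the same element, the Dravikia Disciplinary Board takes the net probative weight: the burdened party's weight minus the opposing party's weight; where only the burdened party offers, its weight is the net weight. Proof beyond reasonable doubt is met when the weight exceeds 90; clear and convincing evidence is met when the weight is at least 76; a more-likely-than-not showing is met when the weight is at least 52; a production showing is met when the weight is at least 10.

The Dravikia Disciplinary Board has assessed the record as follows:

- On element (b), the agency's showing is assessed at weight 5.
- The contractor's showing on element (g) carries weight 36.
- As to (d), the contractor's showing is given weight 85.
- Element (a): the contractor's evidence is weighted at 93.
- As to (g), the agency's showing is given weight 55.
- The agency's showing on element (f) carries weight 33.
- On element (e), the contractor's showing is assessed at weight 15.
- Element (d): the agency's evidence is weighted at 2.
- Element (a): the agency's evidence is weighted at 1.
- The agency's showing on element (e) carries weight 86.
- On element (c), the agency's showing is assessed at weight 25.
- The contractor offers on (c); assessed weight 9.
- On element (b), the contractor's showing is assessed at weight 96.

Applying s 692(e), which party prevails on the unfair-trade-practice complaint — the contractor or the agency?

contractor

Stage 1 (contractor, proof beyond reasonable doubt, weight exceeds 90): (a) net 93−1=92 > 90 — meets; (b) net 96−5=91 > 90 — meets.
  Stage 1 carried; the burden shifts to the agency.
Stage 2 (agency, a production showing, weight is at least 10): (c) net 25−9=16 ≥ 10 — meets.
  All elements met. The burden passes to the contractor.
Stage 3 (contractor, clear and convincing evidence, weight is at least 76): (d) net 85−2=83 ≥ 76 — meets.
  Stage 3 is satisfied; the onus moves to the agency.
Stage 4 (agency, clear and convincing evidence, weight is at least 76): (e) net 86−15=71 < 76 — fails.
  Stage 4 not carried; the agency fails its burden.
The analysis ends at Stage 4; the contractor prevails.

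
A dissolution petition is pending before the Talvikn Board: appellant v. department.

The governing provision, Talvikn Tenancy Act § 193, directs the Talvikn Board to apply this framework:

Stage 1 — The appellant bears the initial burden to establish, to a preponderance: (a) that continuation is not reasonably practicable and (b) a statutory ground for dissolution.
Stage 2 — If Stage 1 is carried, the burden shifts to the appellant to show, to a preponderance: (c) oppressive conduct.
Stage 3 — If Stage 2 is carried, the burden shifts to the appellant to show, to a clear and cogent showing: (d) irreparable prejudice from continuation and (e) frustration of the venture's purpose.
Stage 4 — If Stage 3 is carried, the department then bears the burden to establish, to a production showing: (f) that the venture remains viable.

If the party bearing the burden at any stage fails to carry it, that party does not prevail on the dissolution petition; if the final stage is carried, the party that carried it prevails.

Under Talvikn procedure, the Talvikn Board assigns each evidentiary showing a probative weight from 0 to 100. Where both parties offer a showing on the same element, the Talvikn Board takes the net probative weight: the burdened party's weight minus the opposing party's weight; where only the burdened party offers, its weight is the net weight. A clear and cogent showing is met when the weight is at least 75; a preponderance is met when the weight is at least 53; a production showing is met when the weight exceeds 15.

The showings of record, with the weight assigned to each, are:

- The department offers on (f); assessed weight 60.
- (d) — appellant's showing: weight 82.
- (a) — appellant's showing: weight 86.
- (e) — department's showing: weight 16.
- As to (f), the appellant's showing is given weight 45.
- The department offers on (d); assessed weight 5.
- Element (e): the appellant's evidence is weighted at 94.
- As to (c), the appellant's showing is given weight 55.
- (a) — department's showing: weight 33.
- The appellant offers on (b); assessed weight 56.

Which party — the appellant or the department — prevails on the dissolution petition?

Stage 1 — burden on appellant; standard: a preponderance (weight is at least 53).
    (a): 86 − 33 = 53 ≥ 53 [met]
    (b): 56 ≥ 53 [met]
  All elements met. The appellant retains the burden for Stage 2.
Stage 2 — burden on appellant; standard: a preponderance (weight is at least 53).
    (c): 55 ≥ 53 [met]
  Stage 2 is satisfied; the appellant continues to bear the burden.
Stage 3 — burden on appellant; standard: a clear and cogent showing (weight is at least 75).
    (d): 82 − 5 = 77 ≥ 75 [met]
    (e): 94 − 16 = 78 ≥ 75 [met]
  The appellant carries Stage 3; the department now bears the burden.
Stage 4 — burden on department; standard: a production showing (weight exceeds 15).
    (f): 60 − 45 = 15 ≤ 15 [not met]
  Stage 4 not carried; the department fails its burden.
So the appellant prevails.

appellant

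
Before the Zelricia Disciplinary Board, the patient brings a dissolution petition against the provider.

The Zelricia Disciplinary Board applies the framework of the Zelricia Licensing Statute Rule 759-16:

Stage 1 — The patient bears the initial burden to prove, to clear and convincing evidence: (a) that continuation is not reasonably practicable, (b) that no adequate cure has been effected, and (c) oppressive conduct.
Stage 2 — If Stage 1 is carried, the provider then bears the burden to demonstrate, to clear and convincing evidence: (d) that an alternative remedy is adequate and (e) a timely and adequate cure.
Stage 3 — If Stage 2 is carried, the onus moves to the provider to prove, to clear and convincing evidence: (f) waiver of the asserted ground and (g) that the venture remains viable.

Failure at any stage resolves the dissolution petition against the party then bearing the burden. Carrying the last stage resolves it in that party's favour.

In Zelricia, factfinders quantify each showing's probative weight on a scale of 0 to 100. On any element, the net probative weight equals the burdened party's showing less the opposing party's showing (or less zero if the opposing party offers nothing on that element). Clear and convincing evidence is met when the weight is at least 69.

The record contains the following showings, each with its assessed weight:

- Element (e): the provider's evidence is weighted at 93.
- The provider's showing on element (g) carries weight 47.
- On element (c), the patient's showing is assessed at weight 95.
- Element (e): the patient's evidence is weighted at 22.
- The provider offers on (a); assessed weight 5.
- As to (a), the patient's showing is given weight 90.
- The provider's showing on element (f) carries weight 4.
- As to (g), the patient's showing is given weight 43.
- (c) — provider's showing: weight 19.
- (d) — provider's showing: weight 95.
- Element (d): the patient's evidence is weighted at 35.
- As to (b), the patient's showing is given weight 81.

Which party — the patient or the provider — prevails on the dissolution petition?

patient

At Stage 1 the patient must meet clear and convincing evidence (weight is at least 69): on (a) the weight is 90 less the opposing 5 gives net 85, which does reach 69, so (a) meets the standard; on (b) the weight is 81, which does reach 69, so (b) meets the standard; on (c) the weight is 95 less the opposing 19 gives net 76, ≥ 69, so (c) meets the standard.
  Stage 1 is satisfied; the onus moves to the provider.
At Stage 2 the provider must meet clear and convincing evidence (weight is at least 69): on (d) the weight is 95 less the opposing 35 gives net 60, which does not reach 69, so (d) does not meet the standard; on (e) the weight is 93 less the opposing 22 gives net 71, which does reach 69, so (e) meets the standard.
  Not every element is met, so the provider fails to carry Stage 2.
So the patient prevails.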